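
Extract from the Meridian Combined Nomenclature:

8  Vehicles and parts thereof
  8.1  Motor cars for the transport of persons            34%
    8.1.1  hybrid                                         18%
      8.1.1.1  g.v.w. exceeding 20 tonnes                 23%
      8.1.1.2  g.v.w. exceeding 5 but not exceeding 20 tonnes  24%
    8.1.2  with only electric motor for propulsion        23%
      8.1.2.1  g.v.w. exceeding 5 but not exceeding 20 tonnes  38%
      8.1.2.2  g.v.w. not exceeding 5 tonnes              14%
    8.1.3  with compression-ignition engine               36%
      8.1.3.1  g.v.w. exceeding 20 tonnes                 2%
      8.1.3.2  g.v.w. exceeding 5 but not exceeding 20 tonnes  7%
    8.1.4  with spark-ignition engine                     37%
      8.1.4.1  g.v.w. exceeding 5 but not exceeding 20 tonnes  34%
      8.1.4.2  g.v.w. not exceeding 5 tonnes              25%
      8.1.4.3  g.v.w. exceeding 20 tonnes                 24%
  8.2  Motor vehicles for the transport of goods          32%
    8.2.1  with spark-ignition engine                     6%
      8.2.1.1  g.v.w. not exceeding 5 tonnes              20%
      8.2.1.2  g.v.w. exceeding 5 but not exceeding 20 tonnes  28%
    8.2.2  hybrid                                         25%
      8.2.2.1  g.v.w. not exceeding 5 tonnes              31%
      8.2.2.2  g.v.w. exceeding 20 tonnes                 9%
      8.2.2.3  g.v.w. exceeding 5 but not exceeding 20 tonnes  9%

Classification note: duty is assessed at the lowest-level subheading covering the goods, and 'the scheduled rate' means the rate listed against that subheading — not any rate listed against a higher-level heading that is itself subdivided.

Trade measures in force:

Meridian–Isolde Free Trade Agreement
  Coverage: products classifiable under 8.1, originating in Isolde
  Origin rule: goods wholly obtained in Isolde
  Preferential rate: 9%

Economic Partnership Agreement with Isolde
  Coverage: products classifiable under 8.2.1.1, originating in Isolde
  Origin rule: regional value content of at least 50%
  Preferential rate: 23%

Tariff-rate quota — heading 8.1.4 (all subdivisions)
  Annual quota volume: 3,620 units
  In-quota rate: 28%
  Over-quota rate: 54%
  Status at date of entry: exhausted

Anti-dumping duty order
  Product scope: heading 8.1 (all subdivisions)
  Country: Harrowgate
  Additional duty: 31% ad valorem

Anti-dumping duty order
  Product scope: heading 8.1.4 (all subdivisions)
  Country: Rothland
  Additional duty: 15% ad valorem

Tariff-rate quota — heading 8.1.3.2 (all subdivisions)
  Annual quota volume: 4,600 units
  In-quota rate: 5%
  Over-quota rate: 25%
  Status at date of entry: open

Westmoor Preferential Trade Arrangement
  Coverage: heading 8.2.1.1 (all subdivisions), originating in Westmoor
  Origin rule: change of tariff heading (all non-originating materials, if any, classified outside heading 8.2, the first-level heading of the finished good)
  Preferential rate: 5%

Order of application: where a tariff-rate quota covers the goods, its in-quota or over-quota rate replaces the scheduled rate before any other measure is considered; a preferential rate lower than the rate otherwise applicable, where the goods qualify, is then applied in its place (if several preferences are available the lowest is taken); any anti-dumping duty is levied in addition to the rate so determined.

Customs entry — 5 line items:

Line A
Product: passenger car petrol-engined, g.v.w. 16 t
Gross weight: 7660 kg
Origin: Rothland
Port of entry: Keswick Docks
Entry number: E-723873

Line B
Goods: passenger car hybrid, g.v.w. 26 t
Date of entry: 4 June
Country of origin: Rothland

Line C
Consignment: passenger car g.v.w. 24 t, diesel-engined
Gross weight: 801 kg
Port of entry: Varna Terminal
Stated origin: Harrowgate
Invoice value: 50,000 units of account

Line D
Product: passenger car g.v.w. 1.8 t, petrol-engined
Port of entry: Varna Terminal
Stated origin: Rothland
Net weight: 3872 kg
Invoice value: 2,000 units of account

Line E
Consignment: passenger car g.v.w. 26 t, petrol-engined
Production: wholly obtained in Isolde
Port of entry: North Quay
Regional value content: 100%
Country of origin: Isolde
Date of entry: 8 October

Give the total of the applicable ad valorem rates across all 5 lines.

Line A: passenger car → 8.1; petrol-engined → 8.1.4; g.v.w. 16 t → 8.1.4.1. Scheduled 34%. quota on 8.1.4 exhausted → over-quota 54%; anti-dumping (Rothland, 8.1.4): +15%; total 54% + 15% = 69%. → 69%.
Line B: passenger car → 8.1; hybrid → 8.1.1; g.v.w. 26 t → 8.1.1.1. Scheduled 23%. No special measure applies. → 23%.
Line C: passenger car → 8.1; diesel-engined → 8.1.3; g.v.w. 24 t → 8.1.3.1. Scheduled 2%. anti-dumping (Harrowgate, 8.1): +31%; total 2% + 31% = 33%. → 33%.
Line D: passenger car → 8.1; petrol-engined → 8.1.4; g.v.w. 1.8 t → 8.1.4.2. Scheduled 25%. quota on 8.1.4 exhausted → over-quota 54%; anti-dumping (Rothland, 8.1.4): +15%; total 54% + 15% = 69%. → 69%.
Line E: passenger car → 8.1; petrol-engined → 8.1.4; g.v.w. 26 t → 8.1.4.3. Scheduled 24%. quota on 8.1.4 exhausted → over-quota 54%; Isolde agreement on 8.1: wholly obtained → 9% available; Isolde agreement on 8.2.1.1: 8.1.4.3 not covered; preferential 9%. → 9%.
Sum: 69% + 23% + 33% + 69% + 9% = 203%.

203%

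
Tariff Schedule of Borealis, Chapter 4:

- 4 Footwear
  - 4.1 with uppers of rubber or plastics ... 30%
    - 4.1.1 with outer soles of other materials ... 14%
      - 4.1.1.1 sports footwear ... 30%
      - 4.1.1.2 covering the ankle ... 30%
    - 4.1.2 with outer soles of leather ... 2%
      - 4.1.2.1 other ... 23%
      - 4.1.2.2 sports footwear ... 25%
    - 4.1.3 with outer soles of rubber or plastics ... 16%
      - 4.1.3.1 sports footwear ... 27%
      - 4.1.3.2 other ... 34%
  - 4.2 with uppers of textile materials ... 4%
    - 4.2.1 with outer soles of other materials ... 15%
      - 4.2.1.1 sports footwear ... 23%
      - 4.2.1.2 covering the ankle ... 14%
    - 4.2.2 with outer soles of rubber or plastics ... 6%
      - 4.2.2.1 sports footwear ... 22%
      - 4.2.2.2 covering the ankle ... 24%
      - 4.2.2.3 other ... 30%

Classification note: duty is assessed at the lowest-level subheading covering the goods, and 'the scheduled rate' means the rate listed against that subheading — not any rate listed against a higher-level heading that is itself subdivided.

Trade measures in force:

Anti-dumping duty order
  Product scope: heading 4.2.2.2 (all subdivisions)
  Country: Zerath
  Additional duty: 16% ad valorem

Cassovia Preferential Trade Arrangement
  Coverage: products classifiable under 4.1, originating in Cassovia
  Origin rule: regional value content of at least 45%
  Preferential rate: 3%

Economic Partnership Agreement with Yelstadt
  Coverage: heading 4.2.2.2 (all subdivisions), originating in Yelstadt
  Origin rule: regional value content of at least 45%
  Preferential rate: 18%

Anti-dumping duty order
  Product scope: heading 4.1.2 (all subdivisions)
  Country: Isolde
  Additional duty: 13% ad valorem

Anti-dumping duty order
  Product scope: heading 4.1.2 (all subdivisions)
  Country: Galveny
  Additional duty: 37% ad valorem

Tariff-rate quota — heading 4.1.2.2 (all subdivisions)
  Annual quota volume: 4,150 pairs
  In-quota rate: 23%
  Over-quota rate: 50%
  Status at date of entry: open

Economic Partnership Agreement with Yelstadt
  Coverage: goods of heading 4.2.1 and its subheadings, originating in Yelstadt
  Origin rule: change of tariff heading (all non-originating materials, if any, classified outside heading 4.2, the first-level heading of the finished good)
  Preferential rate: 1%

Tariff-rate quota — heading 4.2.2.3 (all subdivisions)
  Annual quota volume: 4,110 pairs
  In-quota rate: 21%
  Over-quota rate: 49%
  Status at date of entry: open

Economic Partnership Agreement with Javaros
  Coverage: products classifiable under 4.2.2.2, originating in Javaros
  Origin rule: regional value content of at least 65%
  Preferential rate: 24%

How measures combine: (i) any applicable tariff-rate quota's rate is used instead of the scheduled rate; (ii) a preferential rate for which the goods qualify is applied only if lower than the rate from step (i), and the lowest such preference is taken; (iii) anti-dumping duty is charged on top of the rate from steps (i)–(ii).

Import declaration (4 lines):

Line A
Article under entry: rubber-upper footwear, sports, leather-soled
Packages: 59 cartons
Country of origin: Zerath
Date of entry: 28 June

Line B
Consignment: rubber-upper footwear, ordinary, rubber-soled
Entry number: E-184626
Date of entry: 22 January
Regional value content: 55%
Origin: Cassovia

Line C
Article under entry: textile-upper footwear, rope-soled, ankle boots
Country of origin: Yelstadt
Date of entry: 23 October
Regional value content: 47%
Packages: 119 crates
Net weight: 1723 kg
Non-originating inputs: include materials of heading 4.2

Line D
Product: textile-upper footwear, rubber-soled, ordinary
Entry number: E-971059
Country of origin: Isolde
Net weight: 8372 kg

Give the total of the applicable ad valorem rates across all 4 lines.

61%

Line A: rubber-upper → 4.1; leather-soled → 4.1.2; sports → 4.1.2.2. Scheduled 25%. quota on 4.1.2.2 open → in-quota 23%. → 23%.
Line B: rubber-upper → 4.1; rubber-soled → 4.1.3; ordinary → 4.1.3.2. Scheduled 34%. Cassovia agreement on 4.1: RVC ≥ 45% → 3% available; preferential 3%. → 3%.
Line C: textile-upper → 4.2; rope-soled → 4.2.1; ankle boots → 4.2.1.2. Scheduled 14%. Yelstadt agreement on 4.2.2.2: 4.2.1.2 not covered; Yelstadt agreement on 4.2.1: CTH not met. → 14%.
Line D: textile-upper → 4.2; rubber-soled → 4.2.2; ordinary → 4.2.2.3. Scheduled 30%. quota on 4.2.2.3 open → in-quota 21%. → 21%.
Sum: 23% + 3% + 14% + 21% = 61%.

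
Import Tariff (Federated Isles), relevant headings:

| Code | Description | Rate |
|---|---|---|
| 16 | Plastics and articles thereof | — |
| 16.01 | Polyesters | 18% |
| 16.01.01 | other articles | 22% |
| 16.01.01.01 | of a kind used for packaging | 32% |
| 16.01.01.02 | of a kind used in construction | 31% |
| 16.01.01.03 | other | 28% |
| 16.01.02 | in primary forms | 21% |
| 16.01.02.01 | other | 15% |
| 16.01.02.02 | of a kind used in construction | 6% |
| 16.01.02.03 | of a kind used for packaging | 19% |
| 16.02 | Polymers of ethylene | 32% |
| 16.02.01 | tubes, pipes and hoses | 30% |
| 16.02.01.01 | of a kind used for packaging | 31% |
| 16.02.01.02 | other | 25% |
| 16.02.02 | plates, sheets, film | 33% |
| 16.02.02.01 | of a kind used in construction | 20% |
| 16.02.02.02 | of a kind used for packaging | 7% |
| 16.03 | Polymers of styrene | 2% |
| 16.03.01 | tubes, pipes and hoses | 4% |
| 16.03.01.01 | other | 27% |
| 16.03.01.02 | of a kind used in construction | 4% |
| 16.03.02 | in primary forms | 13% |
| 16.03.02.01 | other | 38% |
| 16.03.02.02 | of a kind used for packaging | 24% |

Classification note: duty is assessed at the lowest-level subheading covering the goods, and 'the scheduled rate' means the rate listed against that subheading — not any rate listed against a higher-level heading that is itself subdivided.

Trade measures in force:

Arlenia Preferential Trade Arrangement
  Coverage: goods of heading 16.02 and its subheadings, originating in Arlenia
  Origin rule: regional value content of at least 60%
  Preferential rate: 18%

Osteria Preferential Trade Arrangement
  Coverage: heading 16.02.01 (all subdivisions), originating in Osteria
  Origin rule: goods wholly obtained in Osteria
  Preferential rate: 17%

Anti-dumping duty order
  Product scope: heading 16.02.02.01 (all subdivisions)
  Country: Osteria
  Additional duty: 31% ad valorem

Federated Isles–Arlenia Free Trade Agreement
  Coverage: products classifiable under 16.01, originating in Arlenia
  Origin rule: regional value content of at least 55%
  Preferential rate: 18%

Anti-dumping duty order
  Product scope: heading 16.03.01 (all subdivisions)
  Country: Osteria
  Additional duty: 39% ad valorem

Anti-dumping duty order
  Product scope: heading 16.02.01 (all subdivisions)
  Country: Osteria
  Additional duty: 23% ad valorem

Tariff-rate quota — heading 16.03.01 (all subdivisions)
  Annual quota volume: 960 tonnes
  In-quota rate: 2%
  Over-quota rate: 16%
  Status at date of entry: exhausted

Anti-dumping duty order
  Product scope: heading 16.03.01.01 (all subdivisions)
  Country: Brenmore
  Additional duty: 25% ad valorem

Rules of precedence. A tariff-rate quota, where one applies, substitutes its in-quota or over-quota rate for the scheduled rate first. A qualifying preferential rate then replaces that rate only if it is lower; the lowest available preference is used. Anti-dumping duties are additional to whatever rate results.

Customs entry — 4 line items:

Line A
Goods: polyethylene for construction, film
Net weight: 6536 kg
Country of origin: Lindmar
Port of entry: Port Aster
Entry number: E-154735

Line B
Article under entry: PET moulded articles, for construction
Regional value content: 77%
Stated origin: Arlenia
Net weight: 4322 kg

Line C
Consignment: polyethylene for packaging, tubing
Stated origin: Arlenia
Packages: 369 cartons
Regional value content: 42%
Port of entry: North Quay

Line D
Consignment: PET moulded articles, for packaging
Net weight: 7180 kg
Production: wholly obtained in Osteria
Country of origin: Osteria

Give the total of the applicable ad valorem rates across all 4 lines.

101%

Line A: polyethylene → 16.02; film → 16.02.02; for construction → 16.02.02.01. Scheduled 20%. No special measure applies. → 20%.
Line B: PET → 16.01; moulded articles → 16.01.01; for construction → 16.01.01.02. Scheduled 31%. Arlenia agreement on 16.02: 16.01.01.02 not covered; Arlenia agreement on 16.01: RVC ≥ 55% → 18% available; preferential 18%. → 18%.
Line C: polyethylene → 16.02; tubing → 16.02.01; for packaging → 16.02.01.01. Scheduled 31%. Arlenia agreement on 16.02: RVC < 60%; Arlenia agreement on 16.01: 16.02.01.01 not covered. → 31%.
Line D: PET → 16.01; moulded articles → 16.01.01; for packaging → 16.01.01.01. Scheduled 32%. Osteria agreement on 16.02.01: 16.01.01.01 not covered. → 32%.
Sum: 20% + 18% + 31% + 32% = 101%.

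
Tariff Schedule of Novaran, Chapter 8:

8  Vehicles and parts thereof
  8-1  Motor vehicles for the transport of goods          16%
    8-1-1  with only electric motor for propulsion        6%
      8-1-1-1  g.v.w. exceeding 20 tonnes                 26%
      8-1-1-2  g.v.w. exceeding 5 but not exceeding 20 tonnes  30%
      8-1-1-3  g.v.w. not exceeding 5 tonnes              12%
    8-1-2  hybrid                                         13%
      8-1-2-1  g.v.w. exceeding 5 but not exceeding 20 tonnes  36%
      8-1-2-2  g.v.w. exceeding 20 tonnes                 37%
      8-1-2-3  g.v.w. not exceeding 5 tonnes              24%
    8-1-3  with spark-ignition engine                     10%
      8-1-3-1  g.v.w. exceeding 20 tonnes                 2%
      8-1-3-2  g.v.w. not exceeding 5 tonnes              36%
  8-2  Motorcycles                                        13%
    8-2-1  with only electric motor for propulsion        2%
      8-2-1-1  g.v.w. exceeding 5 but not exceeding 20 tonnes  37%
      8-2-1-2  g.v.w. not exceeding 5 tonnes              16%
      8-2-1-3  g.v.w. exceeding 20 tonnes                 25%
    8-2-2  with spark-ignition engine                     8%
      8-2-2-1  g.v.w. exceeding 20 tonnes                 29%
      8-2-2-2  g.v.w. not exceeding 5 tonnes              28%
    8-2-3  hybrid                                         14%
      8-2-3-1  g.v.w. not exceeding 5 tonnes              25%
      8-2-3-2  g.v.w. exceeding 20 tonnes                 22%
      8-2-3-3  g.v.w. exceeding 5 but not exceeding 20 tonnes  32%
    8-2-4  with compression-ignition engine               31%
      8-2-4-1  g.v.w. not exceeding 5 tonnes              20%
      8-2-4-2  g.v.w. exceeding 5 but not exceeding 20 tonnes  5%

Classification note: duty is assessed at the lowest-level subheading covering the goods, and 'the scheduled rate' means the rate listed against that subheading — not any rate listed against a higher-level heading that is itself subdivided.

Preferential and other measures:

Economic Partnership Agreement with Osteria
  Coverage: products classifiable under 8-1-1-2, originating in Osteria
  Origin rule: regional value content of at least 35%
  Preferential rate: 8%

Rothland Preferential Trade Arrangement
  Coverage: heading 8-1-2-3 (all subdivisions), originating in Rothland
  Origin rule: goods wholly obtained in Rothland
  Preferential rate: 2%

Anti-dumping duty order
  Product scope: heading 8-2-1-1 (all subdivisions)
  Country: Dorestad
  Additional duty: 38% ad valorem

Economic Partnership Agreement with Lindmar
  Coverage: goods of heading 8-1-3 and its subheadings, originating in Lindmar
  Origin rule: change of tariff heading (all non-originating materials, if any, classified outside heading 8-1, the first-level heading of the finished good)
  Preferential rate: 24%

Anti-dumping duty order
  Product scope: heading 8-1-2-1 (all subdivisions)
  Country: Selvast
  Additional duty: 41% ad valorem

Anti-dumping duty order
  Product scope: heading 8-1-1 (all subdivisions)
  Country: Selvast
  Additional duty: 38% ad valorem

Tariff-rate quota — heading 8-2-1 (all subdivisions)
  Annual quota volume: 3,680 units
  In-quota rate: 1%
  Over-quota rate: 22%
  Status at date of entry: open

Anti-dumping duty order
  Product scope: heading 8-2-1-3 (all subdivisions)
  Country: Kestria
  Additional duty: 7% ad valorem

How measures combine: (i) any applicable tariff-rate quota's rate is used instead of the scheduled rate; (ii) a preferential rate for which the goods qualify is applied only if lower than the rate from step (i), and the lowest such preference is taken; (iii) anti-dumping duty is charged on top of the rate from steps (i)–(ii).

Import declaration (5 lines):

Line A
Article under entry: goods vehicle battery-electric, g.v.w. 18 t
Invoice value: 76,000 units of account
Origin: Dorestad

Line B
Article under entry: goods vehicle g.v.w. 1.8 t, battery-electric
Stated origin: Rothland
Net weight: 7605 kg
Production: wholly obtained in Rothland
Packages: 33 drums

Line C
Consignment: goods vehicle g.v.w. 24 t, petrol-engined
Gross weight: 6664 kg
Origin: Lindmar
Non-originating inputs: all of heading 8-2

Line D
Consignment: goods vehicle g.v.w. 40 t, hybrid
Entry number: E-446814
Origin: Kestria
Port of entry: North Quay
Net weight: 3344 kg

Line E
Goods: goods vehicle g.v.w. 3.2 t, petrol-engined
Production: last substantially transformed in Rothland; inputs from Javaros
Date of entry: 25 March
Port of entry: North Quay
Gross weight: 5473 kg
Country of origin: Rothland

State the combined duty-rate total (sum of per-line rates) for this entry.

Line A: goods vehicle → 8-1; battery-electric → 8-1-1; g.v.w. 18 t → 8-1-1-2. Scheduled 30%. No special measure applies. → 30%.
Line B: goods vehicle → 8-1; battery-electric → 8-1-1; g.v.w. 1.8 t → 8-1-1-3. Scheduled 12%. Rothland agreement on 8-1-2-3: 8-1-1-3 not covered. → 12%.
Line C: goods vehicle → 8-1; petrol-engined → 8-1-3; g.v.w. 24 t → 8-1-3-1. Scheduled 2%. Lindmar agreement on 8-1-3: CTH met → 24% available; preference 24% not lower than 2% → no reduction. → 2%.
Line D: goods vehicle → 8-1; hybrid → 8-1-2; g.v.w. 40 t → 8-1-2-2. Scheduled 37%. No special measure applies. → 37%.
Line E: goods vehicle → 8-1; petrol-engined → 8-1-3; g.v.w. 3.2 t → 8-1-3-2. Scheduled 36%. Rothland agreement on 8-1-2-3: 8-1-3-2 not covered. → 36%.
Sum: 30% + 12% + 2% + 37% + 36% = 117%.

117%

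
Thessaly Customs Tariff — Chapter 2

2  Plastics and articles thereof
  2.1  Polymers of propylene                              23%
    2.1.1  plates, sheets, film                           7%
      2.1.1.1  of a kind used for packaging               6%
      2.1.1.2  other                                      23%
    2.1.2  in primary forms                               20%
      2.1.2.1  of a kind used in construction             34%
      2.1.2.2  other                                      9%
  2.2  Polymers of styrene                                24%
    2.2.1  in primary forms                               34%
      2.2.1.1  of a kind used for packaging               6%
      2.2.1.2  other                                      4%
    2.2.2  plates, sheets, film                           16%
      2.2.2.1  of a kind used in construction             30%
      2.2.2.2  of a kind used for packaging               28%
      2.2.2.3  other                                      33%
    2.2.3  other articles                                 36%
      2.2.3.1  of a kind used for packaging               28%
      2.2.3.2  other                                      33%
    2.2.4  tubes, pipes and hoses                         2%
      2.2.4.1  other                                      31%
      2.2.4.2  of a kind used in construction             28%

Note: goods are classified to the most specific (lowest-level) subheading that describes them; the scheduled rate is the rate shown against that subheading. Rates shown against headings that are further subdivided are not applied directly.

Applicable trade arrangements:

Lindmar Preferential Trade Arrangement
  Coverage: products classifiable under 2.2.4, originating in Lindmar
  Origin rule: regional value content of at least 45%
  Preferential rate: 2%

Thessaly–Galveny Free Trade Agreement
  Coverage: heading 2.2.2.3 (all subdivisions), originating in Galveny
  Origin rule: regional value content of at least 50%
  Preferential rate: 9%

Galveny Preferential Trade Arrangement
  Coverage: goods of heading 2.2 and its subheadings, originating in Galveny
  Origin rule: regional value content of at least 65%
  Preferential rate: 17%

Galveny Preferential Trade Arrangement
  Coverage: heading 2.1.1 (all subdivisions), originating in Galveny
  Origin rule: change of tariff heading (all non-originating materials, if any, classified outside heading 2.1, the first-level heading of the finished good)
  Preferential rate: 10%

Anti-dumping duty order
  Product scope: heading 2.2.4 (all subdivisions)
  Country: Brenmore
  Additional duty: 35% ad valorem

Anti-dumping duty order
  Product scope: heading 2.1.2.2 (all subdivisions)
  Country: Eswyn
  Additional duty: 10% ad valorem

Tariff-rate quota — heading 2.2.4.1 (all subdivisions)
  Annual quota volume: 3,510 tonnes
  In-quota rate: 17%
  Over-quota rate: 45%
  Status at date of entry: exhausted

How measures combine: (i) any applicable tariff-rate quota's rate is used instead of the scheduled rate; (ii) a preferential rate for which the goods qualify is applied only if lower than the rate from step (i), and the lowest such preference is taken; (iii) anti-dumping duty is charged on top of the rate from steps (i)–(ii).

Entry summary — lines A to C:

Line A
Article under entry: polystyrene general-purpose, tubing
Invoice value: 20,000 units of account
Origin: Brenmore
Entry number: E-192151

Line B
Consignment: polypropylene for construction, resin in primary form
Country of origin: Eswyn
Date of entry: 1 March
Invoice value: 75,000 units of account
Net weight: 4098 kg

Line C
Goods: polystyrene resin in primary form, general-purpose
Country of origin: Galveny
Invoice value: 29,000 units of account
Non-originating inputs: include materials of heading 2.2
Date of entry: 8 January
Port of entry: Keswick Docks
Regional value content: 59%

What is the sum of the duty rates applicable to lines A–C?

118%

Line A: polystyrene → 2.2; tubing → 2.2.4; general-purpose → 2.2.4.1. Scheduled 31%. quota on 2.2.4.1 exhausted → over-quota 45%; anti-dumping (Brenmore, 2.2.4): +35%; total 45% + 35% = 80%. → 80%.
Line B: polypropylene → 2.1; resin in primary form → 2.1.2; for construction → 2.1.2.1. Scheduled 34%. No special measure applies. → 34%.
Line C: polystyrene → 2.2; resin in primary form → 2.2.1; general-purpose → 2.2.1.2. Scheduled 4%. Galveny agreement on 2.2.2.3: 2.2.1.2 not covered; Galveny agreement on 2.2: RVC < 65%; Galveny agreement on 2.1.1: 2.2.1.2 not covered. → 4%.
Sum: 80% + 34% + 4% = 118%.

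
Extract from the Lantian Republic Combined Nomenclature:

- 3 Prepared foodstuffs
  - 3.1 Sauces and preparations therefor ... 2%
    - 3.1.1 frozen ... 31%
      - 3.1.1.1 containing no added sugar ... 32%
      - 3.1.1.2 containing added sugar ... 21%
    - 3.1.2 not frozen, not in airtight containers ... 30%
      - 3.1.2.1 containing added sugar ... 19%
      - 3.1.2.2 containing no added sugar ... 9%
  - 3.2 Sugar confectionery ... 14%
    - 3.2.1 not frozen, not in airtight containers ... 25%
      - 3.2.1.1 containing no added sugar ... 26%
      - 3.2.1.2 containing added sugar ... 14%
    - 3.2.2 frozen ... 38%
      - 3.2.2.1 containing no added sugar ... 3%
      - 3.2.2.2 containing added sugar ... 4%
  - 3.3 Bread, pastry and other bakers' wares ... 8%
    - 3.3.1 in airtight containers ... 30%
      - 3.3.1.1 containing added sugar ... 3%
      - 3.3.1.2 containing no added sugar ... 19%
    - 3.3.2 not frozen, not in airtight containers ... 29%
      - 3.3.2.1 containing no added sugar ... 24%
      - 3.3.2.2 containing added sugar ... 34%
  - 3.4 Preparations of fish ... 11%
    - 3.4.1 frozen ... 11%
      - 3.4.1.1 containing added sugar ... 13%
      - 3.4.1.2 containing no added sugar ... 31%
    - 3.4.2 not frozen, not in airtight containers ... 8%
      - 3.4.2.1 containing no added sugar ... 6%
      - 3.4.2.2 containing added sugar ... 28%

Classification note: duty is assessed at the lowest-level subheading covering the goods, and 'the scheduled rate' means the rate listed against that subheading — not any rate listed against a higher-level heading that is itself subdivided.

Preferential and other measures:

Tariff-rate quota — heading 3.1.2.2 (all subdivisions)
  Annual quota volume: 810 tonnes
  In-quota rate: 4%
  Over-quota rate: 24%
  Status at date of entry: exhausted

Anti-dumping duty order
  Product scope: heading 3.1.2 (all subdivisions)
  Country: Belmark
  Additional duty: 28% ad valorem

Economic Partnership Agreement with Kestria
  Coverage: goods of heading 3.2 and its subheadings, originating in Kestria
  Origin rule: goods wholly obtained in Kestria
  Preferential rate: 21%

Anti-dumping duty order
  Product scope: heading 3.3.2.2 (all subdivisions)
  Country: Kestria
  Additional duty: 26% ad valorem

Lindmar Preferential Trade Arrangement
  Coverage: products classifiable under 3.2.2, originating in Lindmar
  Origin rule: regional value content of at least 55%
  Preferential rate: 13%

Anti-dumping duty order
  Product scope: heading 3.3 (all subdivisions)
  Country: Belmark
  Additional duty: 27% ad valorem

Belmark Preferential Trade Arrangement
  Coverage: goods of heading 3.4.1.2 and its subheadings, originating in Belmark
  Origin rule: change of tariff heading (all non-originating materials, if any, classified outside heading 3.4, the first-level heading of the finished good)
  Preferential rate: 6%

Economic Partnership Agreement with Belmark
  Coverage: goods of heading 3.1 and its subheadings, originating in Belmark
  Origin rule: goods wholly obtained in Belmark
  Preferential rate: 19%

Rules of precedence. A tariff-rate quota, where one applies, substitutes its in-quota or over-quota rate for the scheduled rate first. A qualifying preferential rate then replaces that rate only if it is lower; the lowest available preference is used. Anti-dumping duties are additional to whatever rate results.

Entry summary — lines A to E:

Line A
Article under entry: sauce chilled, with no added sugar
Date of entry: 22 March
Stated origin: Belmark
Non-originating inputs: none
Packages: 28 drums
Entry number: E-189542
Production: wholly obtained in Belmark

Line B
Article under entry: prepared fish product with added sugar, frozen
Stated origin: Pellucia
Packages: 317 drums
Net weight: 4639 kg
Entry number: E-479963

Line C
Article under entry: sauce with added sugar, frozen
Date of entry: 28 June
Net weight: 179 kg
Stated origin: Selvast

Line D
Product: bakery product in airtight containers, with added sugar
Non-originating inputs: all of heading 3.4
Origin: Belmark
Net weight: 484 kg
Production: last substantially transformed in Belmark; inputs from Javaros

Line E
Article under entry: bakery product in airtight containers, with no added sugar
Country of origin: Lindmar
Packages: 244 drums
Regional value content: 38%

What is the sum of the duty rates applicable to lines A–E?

130%

Line A: sauce → 3.1; chilled → 3.1.2; with no added sugar → 3.1.2.2. Scheduled 9%. quota on 3.1.2.2 exhausted → over-quota 24%; Belmark agreement on 3.4.1.2: 3.1.2.2 not covered; Belmark agreement on 3.1: wholly obtained → 19% available; preferential 19%; anti-dumping (Belmark, 3.1.2): +28%; total 19% + 28% = 47%. → 47%.
Line B: prepared fish product → 3.4; frozen → 3.4.1; with added sugar → 3.4.1.1. Scheduled 13%. No special measure applies. → 13%.
Line C: sauce → 3.1; frozen → 3.1.1; with added sugar → 3.1.1.2. Scheduled 21%. No special measure applies. → 21%.
Line D: bakery product → 3.3; in airtight containers → 3.3.1; with added sugar → 3.3.1.1. Scheduled 3%. Belmark agreement on 3.4.1.2: 3.3.1.1 not covered; Belmark agreement on 3.1: 3.3.1.1 not covered; anti-dumping (Belmark, 3.3): +27%; total 3% + 27% = 30%. → 30%.
Line E: bakery product → 3.3; in airtight containers → 3.3.1; with no added sugar → 3.3.1.2. Scheduled 19%. Lindmar agreement on 3.2.2: 3.3.1.2 not covered. → 19%.
Sum: 47% + 13% + 21% + 30% + 19% = 130%.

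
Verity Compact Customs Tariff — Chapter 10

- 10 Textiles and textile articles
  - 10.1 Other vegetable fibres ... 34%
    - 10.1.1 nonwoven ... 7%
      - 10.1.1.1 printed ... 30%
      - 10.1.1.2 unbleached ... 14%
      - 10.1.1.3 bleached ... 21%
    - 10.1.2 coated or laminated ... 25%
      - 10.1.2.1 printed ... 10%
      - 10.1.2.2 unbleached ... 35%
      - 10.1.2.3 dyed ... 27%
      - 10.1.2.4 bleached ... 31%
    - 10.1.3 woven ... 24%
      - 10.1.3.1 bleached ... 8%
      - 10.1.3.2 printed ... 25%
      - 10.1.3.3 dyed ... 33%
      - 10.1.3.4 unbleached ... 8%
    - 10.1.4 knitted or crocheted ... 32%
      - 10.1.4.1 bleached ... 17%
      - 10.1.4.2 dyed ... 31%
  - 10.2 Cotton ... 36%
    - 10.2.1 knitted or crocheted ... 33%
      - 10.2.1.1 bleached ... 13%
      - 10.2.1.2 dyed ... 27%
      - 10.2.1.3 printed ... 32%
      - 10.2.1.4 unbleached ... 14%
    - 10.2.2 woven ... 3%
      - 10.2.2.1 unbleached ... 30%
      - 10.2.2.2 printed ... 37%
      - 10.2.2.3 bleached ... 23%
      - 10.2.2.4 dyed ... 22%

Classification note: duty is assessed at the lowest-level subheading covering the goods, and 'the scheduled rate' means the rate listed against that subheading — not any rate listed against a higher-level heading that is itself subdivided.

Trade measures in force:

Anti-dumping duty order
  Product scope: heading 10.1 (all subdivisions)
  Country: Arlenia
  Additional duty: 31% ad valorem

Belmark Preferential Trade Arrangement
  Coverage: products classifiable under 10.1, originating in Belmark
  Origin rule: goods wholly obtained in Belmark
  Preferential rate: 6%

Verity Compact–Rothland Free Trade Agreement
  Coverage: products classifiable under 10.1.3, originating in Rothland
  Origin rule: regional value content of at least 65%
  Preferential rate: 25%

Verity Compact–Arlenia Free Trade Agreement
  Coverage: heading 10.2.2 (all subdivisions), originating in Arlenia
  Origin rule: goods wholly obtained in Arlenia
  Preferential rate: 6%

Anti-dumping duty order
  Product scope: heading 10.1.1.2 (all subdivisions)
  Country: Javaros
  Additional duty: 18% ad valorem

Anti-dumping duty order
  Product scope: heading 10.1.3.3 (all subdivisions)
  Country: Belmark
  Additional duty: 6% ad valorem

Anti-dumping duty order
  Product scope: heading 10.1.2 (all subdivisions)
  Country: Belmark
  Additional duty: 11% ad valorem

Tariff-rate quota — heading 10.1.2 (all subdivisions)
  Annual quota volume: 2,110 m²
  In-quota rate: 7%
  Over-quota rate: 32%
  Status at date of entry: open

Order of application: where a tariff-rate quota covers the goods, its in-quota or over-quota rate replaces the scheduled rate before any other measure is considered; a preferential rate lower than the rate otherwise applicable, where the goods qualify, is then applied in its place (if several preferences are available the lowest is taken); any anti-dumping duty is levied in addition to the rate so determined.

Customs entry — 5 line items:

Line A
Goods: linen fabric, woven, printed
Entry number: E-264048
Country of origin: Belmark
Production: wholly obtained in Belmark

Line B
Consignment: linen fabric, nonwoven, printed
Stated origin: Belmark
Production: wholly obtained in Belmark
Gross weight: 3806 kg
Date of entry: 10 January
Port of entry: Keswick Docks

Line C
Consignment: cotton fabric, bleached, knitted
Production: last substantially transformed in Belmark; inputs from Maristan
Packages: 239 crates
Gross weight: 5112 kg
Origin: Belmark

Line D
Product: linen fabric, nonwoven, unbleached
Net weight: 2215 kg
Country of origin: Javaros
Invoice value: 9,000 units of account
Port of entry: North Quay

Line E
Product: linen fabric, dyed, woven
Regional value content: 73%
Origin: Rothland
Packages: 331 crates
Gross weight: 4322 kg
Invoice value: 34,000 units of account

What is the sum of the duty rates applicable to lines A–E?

Line A: linen → 10.1; woven → 10.1.3; printed → 10.1.3.2. Scheduled 25%. Belmark agreement on 10.1: wholly obtained → 6% available; preferential 6%. → 6%.
Line B: linen → 10.1; nonwoven → 10.1.1; printed → 10.1.1.1. Scheduled 30%. Belmark agreement on 10.1: wholly obtained → 6% available; preferential 6%. → 6%.
Line C: cotton → 10.2; knitted → 10.2.1; bleached → 10.2.1.1. Scheduled 13%. Belmark agreement on 10.1: 10.2.1.1 not covered. → 13%.
Line D: linen → 10.1; nonwoven → 10.1.1; unbleached → 10.1.1.2. Scheduled 14%. anti-dumping (Javaros, 10.1.1.2): +18%; total 14% + 18% = 32%. → 32%.
Line E: linen → 10.1; woven → 10.1.3; dyed → 10.1.3.3. Scheduled 33%. Rothland agreement on 10.1.3: RVC ≥ 65% → 25% available; preferential 25%. → 25%.
Sum: 6% + 6% + 13% + 32% + 25% = 82%.

82%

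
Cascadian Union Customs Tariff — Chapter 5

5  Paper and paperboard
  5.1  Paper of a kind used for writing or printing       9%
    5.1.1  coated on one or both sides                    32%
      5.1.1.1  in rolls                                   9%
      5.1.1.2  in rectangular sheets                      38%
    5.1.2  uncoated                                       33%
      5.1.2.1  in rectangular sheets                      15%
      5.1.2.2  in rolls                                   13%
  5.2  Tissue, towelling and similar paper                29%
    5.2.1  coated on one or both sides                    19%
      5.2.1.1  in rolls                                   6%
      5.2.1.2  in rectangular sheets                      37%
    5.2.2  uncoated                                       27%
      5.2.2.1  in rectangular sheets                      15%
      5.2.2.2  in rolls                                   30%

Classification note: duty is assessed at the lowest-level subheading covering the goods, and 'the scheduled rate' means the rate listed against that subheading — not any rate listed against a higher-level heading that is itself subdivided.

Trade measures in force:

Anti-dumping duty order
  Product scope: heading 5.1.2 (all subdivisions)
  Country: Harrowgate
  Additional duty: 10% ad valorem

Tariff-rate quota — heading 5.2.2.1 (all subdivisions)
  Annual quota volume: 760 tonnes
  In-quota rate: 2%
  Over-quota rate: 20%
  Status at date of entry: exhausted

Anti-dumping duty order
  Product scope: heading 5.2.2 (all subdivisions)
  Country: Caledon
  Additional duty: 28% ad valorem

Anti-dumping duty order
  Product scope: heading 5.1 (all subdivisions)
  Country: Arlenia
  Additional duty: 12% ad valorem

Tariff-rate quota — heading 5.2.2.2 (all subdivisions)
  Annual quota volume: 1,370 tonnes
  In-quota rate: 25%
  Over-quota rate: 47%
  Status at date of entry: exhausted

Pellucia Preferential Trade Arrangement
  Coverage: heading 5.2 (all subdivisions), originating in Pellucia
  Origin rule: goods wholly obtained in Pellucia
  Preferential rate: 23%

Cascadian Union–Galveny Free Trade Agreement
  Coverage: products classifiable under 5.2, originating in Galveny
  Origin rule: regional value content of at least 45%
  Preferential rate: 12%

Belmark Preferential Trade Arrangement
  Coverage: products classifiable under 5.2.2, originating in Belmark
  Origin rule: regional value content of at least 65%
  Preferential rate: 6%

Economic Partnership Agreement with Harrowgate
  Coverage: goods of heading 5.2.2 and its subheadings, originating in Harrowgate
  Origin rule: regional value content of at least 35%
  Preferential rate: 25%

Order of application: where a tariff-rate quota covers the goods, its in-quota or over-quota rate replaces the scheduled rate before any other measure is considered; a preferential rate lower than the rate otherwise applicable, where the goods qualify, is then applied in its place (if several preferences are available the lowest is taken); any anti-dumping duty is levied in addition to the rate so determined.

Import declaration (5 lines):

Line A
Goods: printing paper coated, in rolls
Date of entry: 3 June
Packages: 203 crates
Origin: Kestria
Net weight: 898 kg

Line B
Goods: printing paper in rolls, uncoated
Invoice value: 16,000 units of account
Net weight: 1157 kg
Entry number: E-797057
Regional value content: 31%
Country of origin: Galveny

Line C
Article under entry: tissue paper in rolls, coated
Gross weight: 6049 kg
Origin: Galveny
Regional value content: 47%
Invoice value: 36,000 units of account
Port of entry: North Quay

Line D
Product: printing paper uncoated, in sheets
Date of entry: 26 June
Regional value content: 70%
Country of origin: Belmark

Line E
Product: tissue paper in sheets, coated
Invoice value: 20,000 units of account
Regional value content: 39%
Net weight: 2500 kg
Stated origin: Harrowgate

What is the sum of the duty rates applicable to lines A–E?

Line A: printing paper → 5.1; coated → 5.1.1; in rolls → 5.1.1.1. Scheduled 9%. No special measure applies. → 9%.
Line B: printing paper → 5.1; uncoated → 5.1.2; in rolls → 5.1.2.2. Scheduled 13%. Galveny agreement on 5.2: 5.1.2.2 not covered. → 13%.
Line C: tissue paper → 5.2; coated → 5.2.1; in rolls → 5.2.1.1. Scheduled 6%. Galveny agreement on 5.2: RVC ≥ 45% → 12% available; preference 12% not lower than 6% → no reduction. → 6%.
Line D: printing paper → 5.1; uncoated → 5.1.2; in sheets → 5.1.2.1. Scheduled 15%. Belmark agreement on 5.2.2: 5.1.2.1 not covered. → 15%.
Line E: tissue paper → 5.2; coated → 5.2.1; in sheets → 5.2.1.2. Scheduled 37%. Harrowgate agreement on 5.2.2: 5.2.1.2 not covered. → 37%.
Sum: 9% + 13% + 6% + 15% + 37% = 80%.

80%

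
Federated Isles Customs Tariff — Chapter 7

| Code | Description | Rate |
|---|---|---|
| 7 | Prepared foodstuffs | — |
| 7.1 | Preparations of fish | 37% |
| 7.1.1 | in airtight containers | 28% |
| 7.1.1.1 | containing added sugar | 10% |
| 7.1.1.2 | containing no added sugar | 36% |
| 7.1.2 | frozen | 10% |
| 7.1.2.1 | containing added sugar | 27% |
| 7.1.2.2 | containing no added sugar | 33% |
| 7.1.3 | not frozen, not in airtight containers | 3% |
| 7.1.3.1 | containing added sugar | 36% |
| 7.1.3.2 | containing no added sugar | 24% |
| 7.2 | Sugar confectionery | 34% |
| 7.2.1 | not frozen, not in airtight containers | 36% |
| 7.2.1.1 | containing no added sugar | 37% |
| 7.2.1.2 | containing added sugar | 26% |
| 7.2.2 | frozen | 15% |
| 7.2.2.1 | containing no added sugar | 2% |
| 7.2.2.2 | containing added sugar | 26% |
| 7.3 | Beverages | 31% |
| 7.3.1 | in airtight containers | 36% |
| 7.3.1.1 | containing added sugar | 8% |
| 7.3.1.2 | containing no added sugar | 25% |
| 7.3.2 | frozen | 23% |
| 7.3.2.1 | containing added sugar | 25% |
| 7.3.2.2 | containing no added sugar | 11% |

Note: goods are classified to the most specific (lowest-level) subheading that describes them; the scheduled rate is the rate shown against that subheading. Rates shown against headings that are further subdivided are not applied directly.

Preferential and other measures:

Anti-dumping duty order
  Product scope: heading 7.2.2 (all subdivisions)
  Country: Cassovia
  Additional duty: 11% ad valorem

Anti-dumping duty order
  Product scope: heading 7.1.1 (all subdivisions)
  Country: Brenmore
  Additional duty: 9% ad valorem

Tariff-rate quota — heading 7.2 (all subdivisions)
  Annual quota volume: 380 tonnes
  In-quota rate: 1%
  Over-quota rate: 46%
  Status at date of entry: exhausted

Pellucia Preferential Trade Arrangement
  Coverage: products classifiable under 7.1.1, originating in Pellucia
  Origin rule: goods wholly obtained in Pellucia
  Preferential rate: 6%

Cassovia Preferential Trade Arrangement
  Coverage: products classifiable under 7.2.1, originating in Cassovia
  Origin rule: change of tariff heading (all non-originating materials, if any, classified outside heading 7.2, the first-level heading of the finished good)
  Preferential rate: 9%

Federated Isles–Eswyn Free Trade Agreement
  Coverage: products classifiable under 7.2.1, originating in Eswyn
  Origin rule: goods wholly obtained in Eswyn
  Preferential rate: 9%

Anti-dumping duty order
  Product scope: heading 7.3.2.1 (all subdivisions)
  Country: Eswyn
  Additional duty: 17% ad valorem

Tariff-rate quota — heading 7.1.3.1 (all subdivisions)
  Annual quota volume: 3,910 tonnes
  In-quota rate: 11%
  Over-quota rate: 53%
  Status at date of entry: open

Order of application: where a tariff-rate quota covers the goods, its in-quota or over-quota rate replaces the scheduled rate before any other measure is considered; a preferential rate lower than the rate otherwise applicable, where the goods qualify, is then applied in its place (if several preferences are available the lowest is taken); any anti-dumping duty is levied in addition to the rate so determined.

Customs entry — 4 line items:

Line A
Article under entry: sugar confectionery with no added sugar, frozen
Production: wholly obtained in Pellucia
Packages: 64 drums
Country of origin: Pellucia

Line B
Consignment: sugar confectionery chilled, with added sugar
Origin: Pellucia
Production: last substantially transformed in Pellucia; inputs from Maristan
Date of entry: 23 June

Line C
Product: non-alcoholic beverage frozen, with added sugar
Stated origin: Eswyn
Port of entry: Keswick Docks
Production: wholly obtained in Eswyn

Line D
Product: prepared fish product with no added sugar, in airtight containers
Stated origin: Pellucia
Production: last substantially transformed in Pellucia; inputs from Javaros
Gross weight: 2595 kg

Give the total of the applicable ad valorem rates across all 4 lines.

170%

Line A: sugar confectionery → 7.2; frozen → 7.2.2; with no added sugar → 7.2.2.1. Scheduled 2%. quota on 7.2 exhausted → over-quota 46%; Pellucia agreement on 7.1.1: 7.2.2.1 not covered. → 46%.
Line B: sugar confectionery → 7.2; chilled → 7.2.1; with added sugar → 7.2.1.2. Scheduled 26%. quota on 7.2 exhausted → over-quota 46%; Pellucia agreement on 7.1.1: 7.2.1.2 not covered. → 46%.
Line C: non-alcoholic beverage → 7.3; frozen → 7.3.2; with added sugar → 7.3.2.1. Scheduled 25%. Eswyn agreement on 7.2.1: 7.3.2.1 not covered; anti-dumping (Eswyn, 7.3.2.1): +17%; total 25% + 17% = 42%. → 42%.
Line D: prepared fish product → 7.1; in airtight containers → 7.1.1; with no added sugar → 7.1.1.2. Scheduled 36%. Pellucia agreement on 7.1.1: not wholly obtained. → 36%.
Sum: 46% + 46% + 42% + 36% = 170%.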